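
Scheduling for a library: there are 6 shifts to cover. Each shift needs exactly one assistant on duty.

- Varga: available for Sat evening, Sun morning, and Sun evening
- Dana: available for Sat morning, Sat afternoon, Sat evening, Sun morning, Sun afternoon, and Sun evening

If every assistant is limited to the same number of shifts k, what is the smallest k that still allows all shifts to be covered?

3

With 2 assistants and 6 worker-slots to fill, someone must work at least ⌈6/2⌉ = 3 shifts, so k ≥ 3.
k = 3 works: Sat morning→Dana, Sat afternoon→Dana, Sat evening→Varga, Sun morning→Varga, Sun afternoon→Dana, Sun evening→Varga.
Loads: Varga 3, Dana 3 — all ≤ 3.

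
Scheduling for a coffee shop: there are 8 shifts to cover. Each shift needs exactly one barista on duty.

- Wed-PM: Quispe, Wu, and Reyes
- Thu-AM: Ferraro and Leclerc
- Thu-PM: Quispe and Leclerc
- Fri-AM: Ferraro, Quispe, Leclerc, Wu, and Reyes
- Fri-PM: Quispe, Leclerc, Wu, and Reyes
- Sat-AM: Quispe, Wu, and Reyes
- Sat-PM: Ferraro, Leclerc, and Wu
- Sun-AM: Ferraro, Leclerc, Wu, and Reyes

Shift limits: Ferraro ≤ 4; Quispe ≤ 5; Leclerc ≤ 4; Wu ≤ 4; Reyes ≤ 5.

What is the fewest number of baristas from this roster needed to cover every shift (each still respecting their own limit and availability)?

8 slots to fill and no one can take more than 5, so at least ⌈8/5⌉ = 2 baristas are needed.
Ferraro and Quispe alone can cover everything: Wed-PM→Quispe, Thu-AM→Ferraro, Thu-PM→Quispe, Fri-AM→Ferraro, Fri-PM→Quispe, Sat-AM→Quispe, Sat-PM→Ferraro, Sun-AM→Ferraro.

2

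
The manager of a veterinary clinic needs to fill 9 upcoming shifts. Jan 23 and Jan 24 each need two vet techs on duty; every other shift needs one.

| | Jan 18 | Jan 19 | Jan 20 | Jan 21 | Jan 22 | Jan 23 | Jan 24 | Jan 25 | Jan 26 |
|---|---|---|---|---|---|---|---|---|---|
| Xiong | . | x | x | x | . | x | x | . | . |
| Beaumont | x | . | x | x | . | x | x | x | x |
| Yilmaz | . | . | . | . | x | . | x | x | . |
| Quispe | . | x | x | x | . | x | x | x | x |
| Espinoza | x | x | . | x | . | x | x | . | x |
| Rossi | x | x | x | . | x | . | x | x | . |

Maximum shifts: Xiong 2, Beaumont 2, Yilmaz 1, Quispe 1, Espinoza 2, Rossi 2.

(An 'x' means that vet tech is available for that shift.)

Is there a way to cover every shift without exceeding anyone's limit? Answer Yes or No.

Total capacity is 2+2+1+1+2+2 = 10 but 11 worker-slots are needed — infeasible.

No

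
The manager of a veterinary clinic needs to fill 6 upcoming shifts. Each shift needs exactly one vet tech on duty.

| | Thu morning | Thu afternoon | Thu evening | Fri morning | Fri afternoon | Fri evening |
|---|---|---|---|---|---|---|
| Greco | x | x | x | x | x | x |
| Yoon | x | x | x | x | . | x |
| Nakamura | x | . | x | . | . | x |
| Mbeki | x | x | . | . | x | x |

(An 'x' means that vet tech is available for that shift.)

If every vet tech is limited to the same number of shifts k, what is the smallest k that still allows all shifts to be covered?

2

With 4 vet techs and 6 worker-slots to fill, someone must work at least ⌈6/4⌉ = 2 shifts, so k ≥ 2.
k = 2 works: Thu morning→Nakamura, Thu afternoon→Yoon, Thu evening→Yoon, Fri morning→Greco, Fri afternoon→Greco, Fri evening→Nakamura.
Loads: Greco 2, Yoon 2, Nakamura 2, Mbeki 0 — all ≤ 2.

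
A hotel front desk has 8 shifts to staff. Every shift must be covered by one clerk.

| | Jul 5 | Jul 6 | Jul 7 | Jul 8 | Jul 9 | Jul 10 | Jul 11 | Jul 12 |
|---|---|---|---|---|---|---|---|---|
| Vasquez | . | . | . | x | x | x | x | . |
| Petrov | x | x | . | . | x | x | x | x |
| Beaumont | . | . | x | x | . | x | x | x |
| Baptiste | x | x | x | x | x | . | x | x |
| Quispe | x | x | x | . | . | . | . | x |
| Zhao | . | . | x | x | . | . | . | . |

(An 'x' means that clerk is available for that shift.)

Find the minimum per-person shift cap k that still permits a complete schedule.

With 6 clerks and 8 worker-slots to fill, someone must work at least ⌈8/6⌉ = 2 shifts, so k ≥ 2.
k = 2 works: Jul 5→Petrov, Jul 6→Petrov, Jul 7→Beaumont, Jul 8→Beaumont, Jul 9→Vasquez, Jul 10→Vasquez, Jul 11→Baptiste, Jul 12→Baptiste.
Loads: Vasquez 2, Petrov 2, Beaumont 2, Baptiste 2, Quispe 0, Zhao 0 — all ≤ 2.

2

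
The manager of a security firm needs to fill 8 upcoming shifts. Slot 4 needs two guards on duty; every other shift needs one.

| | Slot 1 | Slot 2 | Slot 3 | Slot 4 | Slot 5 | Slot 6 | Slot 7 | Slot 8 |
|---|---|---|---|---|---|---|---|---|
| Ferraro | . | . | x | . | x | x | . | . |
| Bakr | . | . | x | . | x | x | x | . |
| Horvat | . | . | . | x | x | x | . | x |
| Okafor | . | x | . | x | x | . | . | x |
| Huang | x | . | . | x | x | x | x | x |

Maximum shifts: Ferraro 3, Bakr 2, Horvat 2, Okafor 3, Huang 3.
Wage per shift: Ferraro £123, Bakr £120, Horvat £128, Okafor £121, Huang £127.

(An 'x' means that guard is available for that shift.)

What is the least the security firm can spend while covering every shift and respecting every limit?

£1103

Slot 1 can only be covered by Huang, so that assignment is forced.
Slot 2 can only be covered by Okafor, so that assignment is forced.
Picking the cheapest available guard for each shift independently would cost £1097, but that ignores the shift limits.
An optimal schedule: Slot 1→Huang, Slot 2→Okafor, Slot 3→Bakr, Slot 4→Okafor+Huang, Slot 5→Ferraro, Slot 6→Ferraro, Slot 7→Bakr, Slot 8→Okafor.
Total: 127 + 121 + 120 + 121 + 127 + 123 + 123 + 120 + 121 = £1103.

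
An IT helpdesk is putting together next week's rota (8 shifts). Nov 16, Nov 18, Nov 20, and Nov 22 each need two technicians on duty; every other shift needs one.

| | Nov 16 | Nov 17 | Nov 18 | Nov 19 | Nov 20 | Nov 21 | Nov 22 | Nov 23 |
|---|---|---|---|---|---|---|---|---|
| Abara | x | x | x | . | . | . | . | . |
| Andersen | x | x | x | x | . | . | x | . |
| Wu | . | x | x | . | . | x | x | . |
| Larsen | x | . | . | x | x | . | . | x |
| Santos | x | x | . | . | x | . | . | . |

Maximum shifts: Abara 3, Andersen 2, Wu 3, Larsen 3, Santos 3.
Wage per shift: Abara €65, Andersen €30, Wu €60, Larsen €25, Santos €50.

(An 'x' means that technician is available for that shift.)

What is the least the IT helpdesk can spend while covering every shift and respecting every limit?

Nov 20 can only be covered by Larsen and Santos, so that assignment is forced.
Nov 21 can only be covered by Wu, so that assignment is forced.
Nov 22 can only be covered by Andersen and Wu, so that assignment is forced.
Picking the cheapest available technician for each shift independently would cost €450, but that ignores the shift limits.
An optimal schedule: Nov 16→Santos+Abara, Nov 17→Santos, Nov 18→Andersen+Wu, Nov 19→Larsen, Nov 20→Larsen+Santos, Nov 21→Wu, Nov 22→Andersen+Wu, Nov 23→Larsen.
Total: 50 + 65 + 50 + 30 + 60 + 25 + 25 + 50 + 60 + 30 + 60 + 25 = €530.

€530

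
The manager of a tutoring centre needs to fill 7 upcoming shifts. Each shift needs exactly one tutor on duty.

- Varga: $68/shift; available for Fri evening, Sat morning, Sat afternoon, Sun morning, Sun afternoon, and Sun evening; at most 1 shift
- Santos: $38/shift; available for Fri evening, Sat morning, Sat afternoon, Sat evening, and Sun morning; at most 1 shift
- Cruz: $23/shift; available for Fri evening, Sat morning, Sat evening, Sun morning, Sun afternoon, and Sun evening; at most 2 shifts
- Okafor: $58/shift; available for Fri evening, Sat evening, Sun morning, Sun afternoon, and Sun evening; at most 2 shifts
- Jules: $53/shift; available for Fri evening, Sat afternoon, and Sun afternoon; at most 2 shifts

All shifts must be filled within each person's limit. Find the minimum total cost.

$306

Picking the cheapest available tutor for each shift independently would cost $176, but that ignores the shift limits.
An optimal schedule: Fri evening→Jules, Sat morning→Cruz, Sat afternoon→Santos, Sat evening→Cruz, Sun morning→Okafor, Sun afternoon→Jules, Sun evening→Okafor.
Total: 53 + 23 + 38 + 23 + 58 + 53 + 58 = $306.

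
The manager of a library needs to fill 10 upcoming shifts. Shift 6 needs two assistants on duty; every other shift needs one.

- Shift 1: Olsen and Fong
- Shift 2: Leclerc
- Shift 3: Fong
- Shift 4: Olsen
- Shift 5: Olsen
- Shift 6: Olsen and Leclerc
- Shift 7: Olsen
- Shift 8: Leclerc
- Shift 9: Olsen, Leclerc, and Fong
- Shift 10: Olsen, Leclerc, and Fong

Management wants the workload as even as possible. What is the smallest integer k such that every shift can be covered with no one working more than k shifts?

4

With 3 assistants and 11 worker-slots to fill, someone must work at least ⌈11/3⌉ = 4 shifts, so k ≥ 4.
k = 4 works: Shift 1→Fong, Shift 2→Leclerc, Shift 3→Fong, Shift 4→Olsen, Shift 5→Olsen, Shift 6→Olsen+Leclerc, Shift 7→Olsen, Shift 8→Leclerc, Shift 9→Leclerc, Shift 10→Fong.
Loads: Olsen 4, Leclerc 4, Fong 3 — all ≤ 4.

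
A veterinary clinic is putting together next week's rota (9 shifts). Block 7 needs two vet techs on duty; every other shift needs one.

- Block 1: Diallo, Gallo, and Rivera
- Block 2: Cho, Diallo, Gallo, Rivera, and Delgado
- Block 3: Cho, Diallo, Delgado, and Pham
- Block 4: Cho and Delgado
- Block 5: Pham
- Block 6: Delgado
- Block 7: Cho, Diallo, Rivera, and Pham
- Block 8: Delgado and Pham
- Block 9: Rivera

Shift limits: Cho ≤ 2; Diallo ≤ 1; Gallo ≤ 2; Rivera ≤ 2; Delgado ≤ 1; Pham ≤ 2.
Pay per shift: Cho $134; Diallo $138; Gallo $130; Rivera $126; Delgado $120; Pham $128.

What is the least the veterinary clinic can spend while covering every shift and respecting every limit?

$1294

Block 5 can only be covered by Pham, so that assignment is forced.
Block 6 can only be covered by Delgado, so that assignment is forced.
Block 9 can only be covered by Rivera, so that assignment is forced.
Picking the cheapest available vet tech for each shift independently would cost $1234, but that ignores the shift limits.
An optimal schedule: Block 1→Gallo, Block 2→Gallo, Block 3→Cho, Block 4→Cho, Block 5→Pham, Block 6→Delgado, Block 7→Diallo+Rivera, Block 8→Pham, Block 9→Rivera.
Total: 130 + 130 + 134 + 134 + 128 + 120 + 138 + 126 + 128 + 126 = $1294.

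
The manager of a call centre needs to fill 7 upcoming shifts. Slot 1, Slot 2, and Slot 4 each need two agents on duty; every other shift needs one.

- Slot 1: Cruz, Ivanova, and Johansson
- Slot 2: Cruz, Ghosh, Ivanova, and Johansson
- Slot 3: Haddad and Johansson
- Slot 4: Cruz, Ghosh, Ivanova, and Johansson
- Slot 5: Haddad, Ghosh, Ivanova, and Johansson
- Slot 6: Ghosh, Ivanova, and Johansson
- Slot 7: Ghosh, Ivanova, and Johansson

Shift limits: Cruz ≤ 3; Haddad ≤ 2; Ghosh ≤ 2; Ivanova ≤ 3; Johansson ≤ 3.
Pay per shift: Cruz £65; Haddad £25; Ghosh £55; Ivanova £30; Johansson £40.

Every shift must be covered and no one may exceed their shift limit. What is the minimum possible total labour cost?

£370

Picking the cheapest available agent for each shift independently would cost £320, but that ignores the shift limits.
An optimal schedule: Slot 1→Ivanova+Johansson, Slot 2→Johansson+Ghosh, Slot 3→Haddad, Slot 4→Johansson+Ghosh, Slot 5→Haddad, Slot 6→Ivanova, Slot 7→Ivanova.
Total: 30 + 40 + 40 + 55 + 25 + 40 + 55 + 25 + 30 + 30 = £370.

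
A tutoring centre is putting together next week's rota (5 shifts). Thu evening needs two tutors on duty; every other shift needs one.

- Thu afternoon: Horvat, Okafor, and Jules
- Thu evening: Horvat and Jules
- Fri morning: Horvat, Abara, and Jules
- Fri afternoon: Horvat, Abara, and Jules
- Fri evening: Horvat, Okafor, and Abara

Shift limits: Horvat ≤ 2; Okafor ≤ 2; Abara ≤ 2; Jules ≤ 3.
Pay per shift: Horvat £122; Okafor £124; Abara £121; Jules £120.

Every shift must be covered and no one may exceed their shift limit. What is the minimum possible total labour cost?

Thu evening can only be covered by Horvat and Jules, so that assignment is forced.
Picking the cheapest available tutor for each shift independently would cost £723, but that ignores the shift limits.
An optimal schedule: Thu afternoon→Jules, Thu evening→Jules+Horvat, Fri morning→Jules, Fri afternoon→Abara, Fri evening→Abara.
Total: 120 + 120 + 122 + 120 + 121 + 121 = £724.

£724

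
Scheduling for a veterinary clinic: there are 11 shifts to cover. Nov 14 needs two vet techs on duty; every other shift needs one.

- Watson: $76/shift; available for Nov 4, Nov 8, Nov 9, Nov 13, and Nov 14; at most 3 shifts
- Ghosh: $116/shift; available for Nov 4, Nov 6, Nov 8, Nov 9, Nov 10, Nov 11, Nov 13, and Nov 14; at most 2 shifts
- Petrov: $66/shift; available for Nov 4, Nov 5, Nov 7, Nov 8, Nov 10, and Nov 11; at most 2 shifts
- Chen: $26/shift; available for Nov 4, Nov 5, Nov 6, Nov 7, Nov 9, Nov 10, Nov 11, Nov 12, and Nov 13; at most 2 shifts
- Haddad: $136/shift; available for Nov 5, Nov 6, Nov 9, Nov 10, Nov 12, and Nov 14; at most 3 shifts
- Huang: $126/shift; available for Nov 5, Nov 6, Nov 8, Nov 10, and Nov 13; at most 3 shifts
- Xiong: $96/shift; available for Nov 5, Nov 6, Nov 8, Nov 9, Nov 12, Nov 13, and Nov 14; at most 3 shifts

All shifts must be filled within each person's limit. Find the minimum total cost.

$932

Picking the cheapest available vet tech for each shift independently would cost $472, but that ignores the shift limits.
An optimal schedule: Nov 4→Petrov, Nov 5→Petrov, Nov 6→Xiong, Nov 7→Chen, Nov 8→Watson, Nov 9→Watson, Nov 10→Ghosh, Nov 11→Chen, Nov 12→Xiong, Nov 13→Watson, Nov 14→Xiong+Ghosh.
Total: 66 + 66 + 96 + 26 + 76 + 76 + 116 + 26 + 96 + 76 + 96 + 116 = $932.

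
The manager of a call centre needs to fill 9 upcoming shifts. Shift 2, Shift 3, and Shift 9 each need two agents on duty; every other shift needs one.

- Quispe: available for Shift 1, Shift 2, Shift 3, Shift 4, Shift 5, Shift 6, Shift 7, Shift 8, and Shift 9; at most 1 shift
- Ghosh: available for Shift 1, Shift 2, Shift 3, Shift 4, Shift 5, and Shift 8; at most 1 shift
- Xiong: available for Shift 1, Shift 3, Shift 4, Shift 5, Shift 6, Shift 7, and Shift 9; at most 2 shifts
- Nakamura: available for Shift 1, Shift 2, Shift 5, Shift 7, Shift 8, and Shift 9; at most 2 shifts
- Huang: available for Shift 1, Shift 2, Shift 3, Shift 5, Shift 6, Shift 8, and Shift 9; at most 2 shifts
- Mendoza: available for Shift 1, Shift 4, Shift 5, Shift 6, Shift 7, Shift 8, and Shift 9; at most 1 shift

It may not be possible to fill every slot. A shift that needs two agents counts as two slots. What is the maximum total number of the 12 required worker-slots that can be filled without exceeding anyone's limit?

9

Total capacity across all agents is 1+1+2+2+2+1 = 9, and 12 slots are needed, so at most 9 can be filled.
An assignment achieving 9: Shift 2→Quispe+Ghosh, Shift 3→Xiong+Huang, Shift 4→Xiong, Shift 6→Huang, Shift 7→Nakamura, Shift 8→Nakamura, Shift 9→Mendoza.
Loads: Quispe 1/1, Ghosh 1/1, Xiong 2/2, Nakamura 2/2, Huang 2/2, Mendoza 1/1.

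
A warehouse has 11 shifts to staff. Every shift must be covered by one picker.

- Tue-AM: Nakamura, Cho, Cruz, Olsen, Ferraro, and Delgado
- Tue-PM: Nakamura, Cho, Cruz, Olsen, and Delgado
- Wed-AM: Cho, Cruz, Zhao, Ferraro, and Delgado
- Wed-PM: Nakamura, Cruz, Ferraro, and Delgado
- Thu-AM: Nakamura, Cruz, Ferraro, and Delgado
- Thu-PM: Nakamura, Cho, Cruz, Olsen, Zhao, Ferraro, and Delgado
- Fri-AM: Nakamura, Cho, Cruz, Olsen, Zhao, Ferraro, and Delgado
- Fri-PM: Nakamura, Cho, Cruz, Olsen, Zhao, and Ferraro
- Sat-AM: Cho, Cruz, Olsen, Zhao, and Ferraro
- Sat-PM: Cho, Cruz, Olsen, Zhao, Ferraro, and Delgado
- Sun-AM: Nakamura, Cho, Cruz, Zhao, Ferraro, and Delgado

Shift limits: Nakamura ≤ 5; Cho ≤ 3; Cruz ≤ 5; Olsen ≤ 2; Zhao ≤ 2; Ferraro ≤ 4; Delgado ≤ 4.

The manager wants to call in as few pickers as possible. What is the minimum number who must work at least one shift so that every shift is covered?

3

11 slots to fill and no one can take more than 5, so at least ⌈11/5⌉ = 3 pickers are needed.
Nakamura, Cho, and Cruz alone can cover everything: Tue-AM→Nakamura, Tue-PM→Nakamura, Wed-AM→Cho, Wed-PM→Nakamura, Thu-AM→Nakamura, Thu-PM→Nakamura, Fri-AM→Cruz, Fri-PM→Cruz, Sat-AM→Cho, Sat-PM→Cho, Sun-AM→Cruz.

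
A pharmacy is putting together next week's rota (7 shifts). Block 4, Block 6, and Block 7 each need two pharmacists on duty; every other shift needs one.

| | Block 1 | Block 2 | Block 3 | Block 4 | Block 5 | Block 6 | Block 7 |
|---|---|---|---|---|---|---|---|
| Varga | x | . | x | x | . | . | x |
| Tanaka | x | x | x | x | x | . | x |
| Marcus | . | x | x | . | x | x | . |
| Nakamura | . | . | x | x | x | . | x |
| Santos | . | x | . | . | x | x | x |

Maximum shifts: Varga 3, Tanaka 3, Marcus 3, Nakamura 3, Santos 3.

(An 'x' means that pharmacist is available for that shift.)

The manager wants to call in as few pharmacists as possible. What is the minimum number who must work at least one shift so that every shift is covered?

10 slots to fill and no one can take more than 3, so at least ⌈10/3⌉ = 4 pharmacists are needed.
Varga, Tanaka, Marcus, and Santos alone can cover everything: Block 1→Varga, Block 2→Tanaka, Block 3→Varga, Block 4→Varga+Tanaka, Block 5→Marcus, Block 6→Marcus+Santos, Block 7→Tanaka+Santos.

4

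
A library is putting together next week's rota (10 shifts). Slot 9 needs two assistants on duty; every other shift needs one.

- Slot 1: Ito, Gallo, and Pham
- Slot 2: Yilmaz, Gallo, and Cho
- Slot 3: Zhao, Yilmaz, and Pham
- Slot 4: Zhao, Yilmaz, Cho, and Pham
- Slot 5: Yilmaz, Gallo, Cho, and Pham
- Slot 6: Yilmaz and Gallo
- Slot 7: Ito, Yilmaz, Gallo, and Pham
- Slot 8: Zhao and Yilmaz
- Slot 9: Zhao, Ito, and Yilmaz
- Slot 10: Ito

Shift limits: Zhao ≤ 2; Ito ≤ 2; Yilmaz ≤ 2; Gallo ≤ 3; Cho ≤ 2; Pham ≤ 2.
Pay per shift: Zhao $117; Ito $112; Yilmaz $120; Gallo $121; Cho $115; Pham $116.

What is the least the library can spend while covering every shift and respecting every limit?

$1281

Slot 10 can only be covered by Ito, so that assignment is forced.
Picking the cheapest available assistant for each shift independently would cost $1263, but that ignores the shift limits.
An optimal schedule: Slot 1→Ito, Slot 2→Cho, Slot 3→Pham, Slot 4→Cho, Slot 5→Pham, Slot 6→Yilmaz, Slot 7→Gallo, Slot 8→Zhao, Slot 9→Zhao+Yilmaz, Slot 10→Ito.
Total: 112 + 115 + 116 + 115 + 116 + 120 + 121 + 117 + 117 + 120 + 112 = $1281.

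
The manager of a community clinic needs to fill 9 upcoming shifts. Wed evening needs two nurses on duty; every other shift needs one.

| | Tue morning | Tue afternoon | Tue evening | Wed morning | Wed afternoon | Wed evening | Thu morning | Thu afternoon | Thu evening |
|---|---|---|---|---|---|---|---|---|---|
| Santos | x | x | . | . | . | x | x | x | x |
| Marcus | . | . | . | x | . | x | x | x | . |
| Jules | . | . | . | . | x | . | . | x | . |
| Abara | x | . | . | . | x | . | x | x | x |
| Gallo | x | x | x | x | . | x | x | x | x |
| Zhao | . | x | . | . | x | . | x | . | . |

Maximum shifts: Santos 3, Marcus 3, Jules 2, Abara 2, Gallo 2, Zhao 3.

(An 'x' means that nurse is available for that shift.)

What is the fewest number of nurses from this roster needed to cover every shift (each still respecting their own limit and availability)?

10 slots to fill and no one can take more than 3, so at least ⌈10/3⌉ = 4 nurses are needed.
Santos, Marcus, Jules, and Gallo alone can cover everything: Tue morning→Santos, Tue afternoon→Santos, Tue evening→Gallo, Wed morning→Marcus, Wed afternoon→Jules, Wed evening→Marcus+Gallo, Thu morning→Marcus, Thu afternoon→Jules, Thu evening→Santos.

4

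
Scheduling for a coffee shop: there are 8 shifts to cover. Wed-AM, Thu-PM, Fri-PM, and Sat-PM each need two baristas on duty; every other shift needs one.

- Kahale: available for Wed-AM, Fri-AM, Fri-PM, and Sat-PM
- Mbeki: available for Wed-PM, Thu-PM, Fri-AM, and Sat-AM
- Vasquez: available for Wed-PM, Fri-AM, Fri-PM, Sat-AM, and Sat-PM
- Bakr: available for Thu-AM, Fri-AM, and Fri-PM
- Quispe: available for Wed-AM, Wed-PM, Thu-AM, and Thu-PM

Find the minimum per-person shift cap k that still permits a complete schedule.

3

With 5 baristas and 12 worker-slots to fill, someone must work at least ⌈12/5⌉ = 3 shifts, so k ≥ 3.
k = 3 works: Wed-AM→Kahale+Quispe, Wed-PM→Mbeki, Thu-AM→Bakr, Thu-PM→Mbeki+Quispe, Fri-AM→Vasquez, Fri-PM→Kahale+Vasquez, Sat-AM→Mbeki, Sat-PM→Kahale+Vasquez.
Loads: Kahale 3, Mbeki 3, Vasquez 3, Bakr 1, Quispe 2 — all ≤ 3.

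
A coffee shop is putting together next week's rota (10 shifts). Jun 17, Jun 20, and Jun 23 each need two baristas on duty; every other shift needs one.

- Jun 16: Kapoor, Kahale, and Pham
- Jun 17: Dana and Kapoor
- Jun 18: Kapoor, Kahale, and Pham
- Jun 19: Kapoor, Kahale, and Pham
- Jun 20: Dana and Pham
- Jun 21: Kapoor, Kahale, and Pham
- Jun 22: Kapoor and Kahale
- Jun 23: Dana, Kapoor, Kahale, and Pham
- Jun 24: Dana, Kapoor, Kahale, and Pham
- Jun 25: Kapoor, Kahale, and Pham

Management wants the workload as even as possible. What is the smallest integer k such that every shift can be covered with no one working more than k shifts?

With 4 baristas and 13 worker-slots to fill, someone must work at least ⌈13/4⌉ = 4 shifts, so k ≥ 4.
k = 4 works: Jun 16→Kapoor, Jun 17→Dana+Kapoor, Jun 18→Kapoor, Jun 19→Kahale, Jun 20→Dana+Pham, Jun 21→Kahale, Jun 22→Kapoor, Jun 23→Dana+Kahale, Jun 24→Dana, Jun 25→Kahale.
Loads: Dana 4, Kapoor 4, Kahale 4, Pham 1 — all ≤ 4.

4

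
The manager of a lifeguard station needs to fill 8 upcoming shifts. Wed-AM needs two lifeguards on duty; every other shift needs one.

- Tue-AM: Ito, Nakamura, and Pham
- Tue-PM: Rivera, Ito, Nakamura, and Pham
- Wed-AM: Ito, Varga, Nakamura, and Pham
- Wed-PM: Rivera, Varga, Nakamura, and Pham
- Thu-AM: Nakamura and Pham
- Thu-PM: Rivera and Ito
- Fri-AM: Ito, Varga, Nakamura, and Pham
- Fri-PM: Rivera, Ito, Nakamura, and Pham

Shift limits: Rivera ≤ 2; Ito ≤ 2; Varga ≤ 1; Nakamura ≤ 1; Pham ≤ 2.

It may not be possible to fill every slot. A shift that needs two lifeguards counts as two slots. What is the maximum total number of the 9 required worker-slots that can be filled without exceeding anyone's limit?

Total capacity across all lifeguards is 2+2+1+1+2 = 8, and 9 slots are needed, so at most 8 can be filled.
An assignment achieving 8: Tue-AM→Ito, Tue-PM→Rivera, Wed-AM→Ito+Varga, Wed-PM→Pham, Thu-AM→Nakamura, Thu-PM→Rivera, Fri-AM→Pham.
Loads: Rivera 2/2, Ito 2/2, Varga 1/1, Nakamura 1/1, Pham 2/2.

8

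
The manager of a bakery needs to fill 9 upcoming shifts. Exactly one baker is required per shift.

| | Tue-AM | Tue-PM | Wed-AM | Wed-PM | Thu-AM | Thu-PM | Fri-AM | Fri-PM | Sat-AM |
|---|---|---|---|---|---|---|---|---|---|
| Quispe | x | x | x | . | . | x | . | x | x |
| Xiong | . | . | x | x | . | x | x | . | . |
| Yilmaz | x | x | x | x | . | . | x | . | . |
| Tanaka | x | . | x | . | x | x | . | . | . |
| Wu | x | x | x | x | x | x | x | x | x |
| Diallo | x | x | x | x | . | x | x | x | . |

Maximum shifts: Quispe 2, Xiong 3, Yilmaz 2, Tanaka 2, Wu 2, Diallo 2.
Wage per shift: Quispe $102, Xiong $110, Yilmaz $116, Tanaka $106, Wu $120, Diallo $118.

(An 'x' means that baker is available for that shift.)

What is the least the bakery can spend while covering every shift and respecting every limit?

Picking the cheapest available baker for each shift independently would cost $938, but that ignores the shift limits.
An optimal schedule: Tue-AM→Yilmaz, Tue-PM→Yilmaz, Wed-AM→Tanaka, Wed-PM→Xiong, Thu-AM→Tanaka, Thu-PM→Xiong, Fri-AM→Xiong, Fri-PM→Quispe, Sat-AM→Quispe.
Total: 116 + 116 + 106 + 110 + 106 + 110 + 110 + 102 + 102 = $978.

$978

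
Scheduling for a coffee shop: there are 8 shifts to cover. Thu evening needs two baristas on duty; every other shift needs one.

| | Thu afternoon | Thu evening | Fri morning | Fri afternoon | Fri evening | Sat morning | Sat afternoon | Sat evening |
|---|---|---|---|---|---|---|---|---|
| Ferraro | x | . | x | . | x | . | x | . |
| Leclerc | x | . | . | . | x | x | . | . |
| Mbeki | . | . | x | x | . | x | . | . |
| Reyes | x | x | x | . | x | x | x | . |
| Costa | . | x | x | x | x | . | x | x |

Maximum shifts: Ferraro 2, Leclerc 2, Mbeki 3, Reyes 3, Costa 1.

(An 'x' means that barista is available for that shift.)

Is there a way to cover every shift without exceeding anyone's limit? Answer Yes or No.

No

Total capacity is 11 and 9 slots are needed, so capacity alone doesn't rule it out.
Shifts {Thu evening, Sat evening} need 3 worker-slots in total, but the baristas available for any of those shifts (Reyes and Costa) can supply at most 2 among them. So no valid schedule exists.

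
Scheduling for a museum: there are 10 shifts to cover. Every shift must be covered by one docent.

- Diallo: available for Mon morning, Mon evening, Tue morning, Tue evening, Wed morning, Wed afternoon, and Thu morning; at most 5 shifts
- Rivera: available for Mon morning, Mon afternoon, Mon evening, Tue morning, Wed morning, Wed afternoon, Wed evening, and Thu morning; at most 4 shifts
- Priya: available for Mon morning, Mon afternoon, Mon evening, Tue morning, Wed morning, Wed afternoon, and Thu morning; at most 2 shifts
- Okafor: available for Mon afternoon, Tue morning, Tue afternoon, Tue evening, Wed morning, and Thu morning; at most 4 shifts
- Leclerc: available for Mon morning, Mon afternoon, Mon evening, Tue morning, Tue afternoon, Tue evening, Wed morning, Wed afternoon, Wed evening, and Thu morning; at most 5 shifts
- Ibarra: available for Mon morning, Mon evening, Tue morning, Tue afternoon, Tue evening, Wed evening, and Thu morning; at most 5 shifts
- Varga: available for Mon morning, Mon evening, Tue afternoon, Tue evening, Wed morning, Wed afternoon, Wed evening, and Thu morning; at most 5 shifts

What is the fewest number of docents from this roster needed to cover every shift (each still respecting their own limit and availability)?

10 slots to fill and no one can take more than 5, so at least ⌈10/5⌉ = 2 docents are needed.
Diallo and Leclerc alone can cover everything: Mon morning→Diallo, Mon afternoon→Leclerc, Mon evening→Diallo, Tue morning→Diallo, Tue afternoon→Leclerc, Tue evening→Diallo, Wed morning→Diallo, Wed afternoon→Leclerc, Wed evening→Leclerc, Thu morning→Leclerc.

2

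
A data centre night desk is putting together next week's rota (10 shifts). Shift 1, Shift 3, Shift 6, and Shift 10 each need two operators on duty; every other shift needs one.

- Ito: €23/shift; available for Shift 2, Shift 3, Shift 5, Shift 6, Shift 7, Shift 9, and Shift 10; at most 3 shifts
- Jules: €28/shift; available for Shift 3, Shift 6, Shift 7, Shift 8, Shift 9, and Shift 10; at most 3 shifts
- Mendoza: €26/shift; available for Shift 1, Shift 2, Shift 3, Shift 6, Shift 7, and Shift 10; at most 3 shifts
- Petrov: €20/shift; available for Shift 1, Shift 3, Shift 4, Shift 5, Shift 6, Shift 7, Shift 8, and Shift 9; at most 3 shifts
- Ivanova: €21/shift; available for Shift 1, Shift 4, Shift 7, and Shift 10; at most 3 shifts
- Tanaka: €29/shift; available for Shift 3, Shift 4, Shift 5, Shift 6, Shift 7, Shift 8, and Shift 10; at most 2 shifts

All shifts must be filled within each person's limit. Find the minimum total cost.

Picking the cheapest available operator for each shift independently would cost €294, but that ignores the shift limits.
An optimal schedule: Shift 1→Petrov+Ivanova, Shift 2→Ito, Shift 3→Ito+Mendoza, Shift 4→Petrov, Shift 5→Petrov, Shift 6→Mendoza+Jules, Shift 7→Ivanova, Shift 8→Jules, Shift 9→Ito, Shift 10→Ivanova+Mendoza.
Total: 20 + 21 + 23 + 23 + 26 + 20 + 20 + 26 + 28 + 21 + 28 + 23 + 21 + 26 = €326.

€326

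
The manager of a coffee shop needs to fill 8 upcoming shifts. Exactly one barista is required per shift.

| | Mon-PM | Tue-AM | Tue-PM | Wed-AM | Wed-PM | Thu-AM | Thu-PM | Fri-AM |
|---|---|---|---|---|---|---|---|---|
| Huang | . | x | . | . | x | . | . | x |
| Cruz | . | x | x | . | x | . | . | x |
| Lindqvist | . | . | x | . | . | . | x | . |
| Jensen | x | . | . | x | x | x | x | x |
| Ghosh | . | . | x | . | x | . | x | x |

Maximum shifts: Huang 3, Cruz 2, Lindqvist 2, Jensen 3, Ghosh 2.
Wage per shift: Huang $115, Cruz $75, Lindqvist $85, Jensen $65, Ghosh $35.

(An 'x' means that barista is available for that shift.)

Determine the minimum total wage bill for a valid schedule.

$500

Mon-PM can only be covered by Jensen, so that assignment is forced.
Wed-AM can only be covered by Jensen, so that assignment is forced.
Thu-AM can only be covered by Jensen, so that assignment is forced.
Picking the cheapest available barista for each shift independently would cost $410, but that ignores the shift limits.
An optimal schedule: Mon-PM→Jensen, Tue-AM→Cruz, Tue-PM→Ghosh, Wed-AM→Jensen, Wed-PM→Ghosh, Thu-AM→Jensen, Thu-PM→Lindqvist, Fri-AM→Cruz.
Total: 65 + 75 + 35 + 65 + 35 + 65 + 85 + 75 = $500.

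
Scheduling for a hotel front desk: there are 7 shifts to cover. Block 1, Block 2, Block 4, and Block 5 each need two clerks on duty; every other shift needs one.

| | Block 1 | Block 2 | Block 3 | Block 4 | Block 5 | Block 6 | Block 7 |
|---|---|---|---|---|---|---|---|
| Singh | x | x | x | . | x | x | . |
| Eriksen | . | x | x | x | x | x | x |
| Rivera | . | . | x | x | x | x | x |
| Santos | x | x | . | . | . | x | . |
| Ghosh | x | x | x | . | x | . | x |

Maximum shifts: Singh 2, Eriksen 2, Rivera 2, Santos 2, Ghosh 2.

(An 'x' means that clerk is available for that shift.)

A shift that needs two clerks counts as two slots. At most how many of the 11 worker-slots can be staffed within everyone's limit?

10

Total capacity across all clerks is 2+2+2+2+2 = 10, and 11 slots are needed, so at most 10 can be filled.
An assignment achieving 10: Block 1→Singh+Santos, Block 2→Singh+Santos, Block 3→Ghosh, Block 4→Eriksen+Rivera, Block 5→Rivera+Ghosh, Block 7→Eriksen.
Loads: Singh 2/2, Eriksen 2/2, Rivera 2/2, Santos 2/2, Ghosh 2/2.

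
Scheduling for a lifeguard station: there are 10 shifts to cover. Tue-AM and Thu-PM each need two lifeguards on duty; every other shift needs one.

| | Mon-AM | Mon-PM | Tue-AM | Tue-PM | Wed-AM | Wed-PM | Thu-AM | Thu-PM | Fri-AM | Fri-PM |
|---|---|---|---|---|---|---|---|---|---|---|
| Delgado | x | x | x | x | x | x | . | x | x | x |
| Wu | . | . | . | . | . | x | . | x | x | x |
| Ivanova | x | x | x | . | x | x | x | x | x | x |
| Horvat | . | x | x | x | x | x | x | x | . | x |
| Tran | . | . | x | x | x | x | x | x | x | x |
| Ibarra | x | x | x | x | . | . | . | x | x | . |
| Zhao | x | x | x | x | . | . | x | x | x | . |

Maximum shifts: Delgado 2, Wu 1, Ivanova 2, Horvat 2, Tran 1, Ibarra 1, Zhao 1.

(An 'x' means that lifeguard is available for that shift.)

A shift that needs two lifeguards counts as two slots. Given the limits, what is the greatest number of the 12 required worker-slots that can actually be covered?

Total capacity across all lifeguards is 2+1+2+2+1+1+1 = 10, and 12 slots are needed, so at most 10 can be filled.
An assignment achieving 10: Mon-AM→Delgado, Mon-PM→Ivanova, Tue-AM→Tran+Ibarra, Tue-PM→Horvat, Wed-AM→Delgado, Wed-PM→Wu, Thu-AM→Ivanova, Fri-AM→Zhao, Fri-PM→Horvat.
Loads: Delgado 2/2, Wu 1/1, Ivanova 2/2, Horvat 2/2, Tran 1/1, Ibarra 1/1, Zhao 1/1.

10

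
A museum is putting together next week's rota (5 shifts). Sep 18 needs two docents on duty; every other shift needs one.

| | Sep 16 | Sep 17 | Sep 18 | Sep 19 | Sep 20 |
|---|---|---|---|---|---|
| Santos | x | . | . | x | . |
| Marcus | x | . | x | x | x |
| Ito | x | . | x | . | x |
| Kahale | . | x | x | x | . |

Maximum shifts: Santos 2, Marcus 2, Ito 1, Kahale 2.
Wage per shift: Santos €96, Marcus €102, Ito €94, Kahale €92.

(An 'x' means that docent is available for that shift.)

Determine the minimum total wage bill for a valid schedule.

Sep 17 can only be covered by Kahale, so that assignment is forced.
Picking the cheapest available docent for each shift independently would cost €558, but that ignores the shift limits.
An optimal schedule: Sep 16→Santos, Sep 17→Kahale, Sep 18→Kahale+Marcus, Sep 19→Santos, Sep 20→Ito.
Total: 96 + 92 + 92 + 102 + 96 + 94 = €572.

€572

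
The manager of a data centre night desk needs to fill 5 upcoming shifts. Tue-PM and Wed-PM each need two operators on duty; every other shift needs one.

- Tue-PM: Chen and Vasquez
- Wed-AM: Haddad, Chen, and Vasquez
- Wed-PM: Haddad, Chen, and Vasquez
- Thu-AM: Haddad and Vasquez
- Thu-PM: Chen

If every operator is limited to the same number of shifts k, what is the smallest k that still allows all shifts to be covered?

With 3 operators and 7 worker-slots to fill, someone must work at least ⌈7/3⌉ = 3 shifts, so k ≥ 3.
k = 3 works: Tue-PM→Chen+Vasquez, Wed-AM→Haddad, Wed-PM→Haddad+Chen, Thu-AM→Haddad, Thu-PM→Chen.
Loads: Haddad 3, Chen 3, Vasquez 1 — all ≤ 3.

3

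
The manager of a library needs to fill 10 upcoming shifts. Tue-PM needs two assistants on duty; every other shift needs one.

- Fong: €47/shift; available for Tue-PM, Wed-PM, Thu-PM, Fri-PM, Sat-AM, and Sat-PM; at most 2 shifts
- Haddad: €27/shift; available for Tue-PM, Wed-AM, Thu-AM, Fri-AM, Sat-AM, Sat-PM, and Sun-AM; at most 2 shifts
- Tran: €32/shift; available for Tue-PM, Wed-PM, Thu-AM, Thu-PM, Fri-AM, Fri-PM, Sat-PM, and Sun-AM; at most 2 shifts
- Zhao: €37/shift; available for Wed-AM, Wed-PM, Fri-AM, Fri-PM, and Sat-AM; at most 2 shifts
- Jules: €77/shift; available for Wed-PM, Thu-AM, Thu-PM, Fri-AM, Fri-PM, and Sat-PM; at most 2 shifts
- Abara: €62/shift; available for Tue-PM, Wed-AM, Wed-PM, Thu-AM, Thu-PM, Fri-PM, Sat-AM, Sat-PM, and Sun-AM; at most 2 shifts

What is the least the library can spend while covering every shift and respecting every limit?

Picking the cheapest available assistant for each shift independently would cost €317, but that ignores the shift limits.
An optimal schedule: Tue-PM→Fong+Abara, Wed-AM→Haddad, Wed-PM→Fong, Thu-AM→Tran, Thu-PM→Tran, Fri-AM→Zhao, Fri-PM→Abara, Sat-AM→Zhao, Sat-PM→Jules, Sun-AM→Haddad.
Total: 47 + 62 + 27 + 47 + 32 + 32 + 37 + 62 + 37 + 77 + 27 = €487.

€487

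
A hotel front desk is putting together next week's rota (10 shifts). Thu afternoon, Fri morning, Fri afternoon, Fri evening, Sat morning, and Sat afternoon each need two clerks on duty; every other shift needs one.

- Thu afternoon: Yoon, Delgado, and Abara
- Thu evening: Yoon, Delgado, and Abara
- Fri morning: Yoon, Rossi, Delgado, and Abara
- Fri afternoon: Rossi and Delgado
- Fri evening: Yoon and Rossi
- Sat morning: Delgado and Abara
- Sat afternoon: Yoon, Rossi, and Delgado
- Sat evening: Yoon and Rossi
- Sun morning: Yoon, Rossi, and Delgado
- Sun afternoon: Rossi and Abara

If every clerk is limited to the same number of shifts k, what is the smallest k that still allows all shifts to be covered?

With 4 clerks and 16 worker-slots to fill, someone must work at least ⌈16/4⌉ = 4 shifts, so k ≥ 4.
k = 4 works: Thu afternoon→Yoon+Abara, Thu evening→Abara, Fri morning→Delgado+Abara, Fri afternoon→Rossi+Delgado, Fri evening→Yoon+Rossi, Sat morning→Delgado+Abara, Sat afternoon→Yoon+Rossi, Sat evening→Yoon, Sun morning→Delgado, Sun afternoon→Rossi.
Loads: Yoon 4, Rossi 4, Delgado 4, Abara 4 — all ≤ 4.

4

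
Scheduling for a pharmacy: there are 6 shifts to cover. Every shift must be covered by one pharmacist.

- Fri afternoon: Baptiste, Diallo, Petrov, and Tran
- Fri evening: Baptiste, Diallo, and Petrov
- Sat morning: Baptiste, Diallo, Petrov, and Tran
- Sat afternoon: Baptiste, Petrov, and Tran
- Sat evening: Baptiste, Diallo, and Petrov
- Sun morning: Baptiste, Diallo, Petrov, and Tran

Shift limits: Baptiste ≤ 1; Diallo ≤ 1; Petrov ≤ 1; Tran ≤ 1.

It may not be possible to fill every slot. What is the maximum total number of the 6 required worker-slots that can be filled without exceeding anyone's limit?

Total capacity across all pharmacists is 1+1+1+1 = 4, and 6 slots are needed, so at most 4 can be filled.
An assignment achieving 4: Fri afternoon→Tran, Fri evening→Baptiste, Sat afternoon→Petrov, Sat evening→Diallo.
Loads: Baptiste 1/1, Diallo 1/1, Petrov 1/1, Tran 1/1.

4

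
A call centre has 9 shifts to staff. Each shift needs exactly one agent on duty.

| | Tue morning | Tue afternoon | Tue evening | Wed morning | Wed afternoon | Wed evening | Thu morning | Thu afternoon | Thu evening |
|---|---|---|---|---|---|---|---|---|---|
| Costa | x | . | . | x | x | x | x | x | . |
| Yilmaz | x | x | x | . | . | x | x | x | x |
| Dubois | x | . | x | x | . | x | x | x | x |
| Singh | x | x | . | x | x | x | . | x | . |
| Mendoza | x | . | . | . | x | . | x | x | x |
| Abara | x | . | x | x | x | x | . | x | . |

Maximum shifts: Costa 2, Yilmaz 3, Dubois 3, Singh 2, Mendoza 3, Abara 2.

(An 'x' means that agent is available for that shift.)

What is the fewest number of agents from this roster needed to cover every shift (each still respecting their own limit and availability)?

9 slots to fill and no one can take more than 3, so at least ⌈9/3⌉ = 3 agents are needed.
Yilmaz, Dubois, and Mendoza alone can cover everything: Tue morning→Dubois, Tue afternoon→Yilmaz, Tue evening→Yilmaz, Wed morning→Dubois, Wed afternoon→Mendoza, Wed evening→Yilmaz, Thu morning→Dubois, Thu afternoon→Mendoza, Thu evening→Mendoza.

3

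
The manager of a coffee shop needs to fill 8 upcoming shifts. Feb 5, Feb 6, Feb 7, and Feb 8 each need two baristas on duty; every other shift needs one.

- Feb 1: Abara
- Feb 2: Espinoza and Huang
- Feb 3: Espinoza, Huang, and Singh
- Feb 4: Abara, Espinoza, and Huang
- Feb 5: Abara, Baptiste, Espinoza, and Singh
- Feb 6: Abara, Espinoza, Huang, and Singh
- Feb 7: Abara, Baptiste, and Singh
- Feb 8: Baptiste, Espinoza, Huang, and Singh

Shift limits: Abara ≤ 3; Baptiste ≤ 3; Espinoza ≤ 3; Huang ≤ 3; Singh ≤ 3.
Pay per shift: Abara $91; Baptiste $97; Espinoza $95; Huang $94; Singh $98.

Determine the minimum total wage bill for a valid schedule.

Feb 1 can only be covered by Abara, so that assignment is forced.
Picking the cheapest available barista for each shift independently would cost $1118, but that ignores the shift limits.
An optimal schedule: Feb 1→Abara, Feb 2→Huang, Feb 3→Huang, Feb 4→Abara, Feb 5→Espinoza+Baptiste, Feb 6→Huang+Espinoza, Feb 7→Abara+Baptiste, Feb 8→Espinoza+Baptiste.
Total: 91 + 94 + 94 + 91 + 95 + 97 + 94 + 95 + 91 + 97 + 95 + 97 = $1131.

$1131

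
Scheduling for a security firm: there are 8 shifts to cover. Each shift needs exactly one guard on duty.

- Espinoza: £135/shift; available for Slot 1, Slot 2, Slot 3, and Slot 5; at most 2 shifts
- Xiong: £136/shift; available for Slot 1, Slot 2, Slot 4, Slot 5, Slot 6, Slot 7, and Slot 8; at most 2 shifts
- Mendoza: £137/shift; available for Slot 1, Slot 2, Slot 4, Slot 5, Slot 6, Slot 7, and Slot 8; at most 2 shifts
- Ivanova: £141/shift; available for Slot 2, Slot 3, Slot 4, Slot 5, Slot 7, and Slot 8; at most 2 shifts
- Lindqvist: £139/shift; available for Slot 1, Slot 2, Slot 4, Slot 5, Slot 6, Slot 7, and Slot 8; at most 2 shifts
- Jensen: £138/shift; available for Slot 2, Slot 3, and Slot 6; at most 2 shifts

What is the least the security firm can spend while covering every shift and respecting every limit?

£1092

Picking the cheapest available guard for each shift independently would cost £1084, but that ignores the shift limits.
An optimal schedule: Slot 1→Espinoza, Slot 2→Jensen, Slot 3→Espinoza, Slot 4→Xiong, Slot 5→Mendoza, Slot 6→Jensen, Slot 7→Xiong, Slot 8→Mendoza.
Total: 135 + 138 + 135 + 136 + 137 + 138 + 136 + 137 = £1092.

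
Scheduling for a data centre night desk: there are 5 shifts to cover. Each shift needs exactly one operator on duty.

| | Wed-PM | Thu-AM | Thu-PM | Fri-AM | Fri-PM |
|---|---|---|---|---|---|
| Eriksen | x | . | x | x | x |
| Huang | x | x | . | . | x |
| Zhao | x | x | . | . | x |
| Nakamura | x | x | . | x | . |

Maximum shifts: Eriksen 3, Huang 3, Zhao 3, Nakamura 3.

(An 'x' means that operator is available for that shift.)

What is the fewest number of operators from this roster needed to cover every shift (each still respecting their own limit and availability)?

2

5 slots to fill and no one can take more than 3, so at least ⌈5/3⌉ = 2 operators are needed.
Eriksen and Huang alone can cover everything: Wed-PM→Eriksen, Thu-AM→Huang, Thu-PM→Eriksen, Fri-AM→Eriksen, Fri-PM→Huang.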